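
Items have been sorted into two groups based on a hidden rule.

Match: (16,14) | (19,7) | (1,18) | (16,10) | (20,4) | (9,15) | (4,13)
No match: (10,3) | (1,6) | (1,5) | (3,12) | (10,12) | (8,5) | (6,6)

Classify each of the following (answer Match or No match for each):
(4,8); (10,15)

No match, Match

A rule that fits every label: max ≥ 13 — true of each 'Match' example, false of each 'No match' one.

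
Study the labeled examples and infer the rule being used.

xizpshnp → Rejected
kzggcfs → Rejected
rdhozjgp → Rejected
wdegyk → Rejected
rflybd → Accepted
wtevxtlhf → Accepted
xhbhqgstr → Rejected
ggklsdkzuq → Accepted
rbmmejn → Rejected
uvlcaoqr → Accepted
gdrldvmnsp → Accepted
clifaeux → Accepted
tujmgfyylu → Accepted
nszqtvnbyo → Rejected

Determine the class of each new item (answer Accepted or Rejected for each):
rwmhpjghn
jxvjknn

The common property of the 'Accepted' items is: contains 'l'. No 'Rejected' item has it.

Rejected, Rejected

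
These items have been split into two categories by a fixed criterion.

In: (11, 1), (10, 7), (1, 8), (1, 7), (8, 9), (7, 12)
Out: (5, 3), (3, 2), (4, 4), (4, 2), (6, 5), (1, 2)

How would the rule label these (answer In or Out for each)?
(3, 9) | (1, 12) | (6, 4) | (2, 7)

The rule appears to be: max ≥ 7.
(3, 9) → max 9 → In.
(1, 12) → max 12 → In.
(6, 4) → max 6 → Out.
(2, 7) → max 7 → In.

In, In, Out, In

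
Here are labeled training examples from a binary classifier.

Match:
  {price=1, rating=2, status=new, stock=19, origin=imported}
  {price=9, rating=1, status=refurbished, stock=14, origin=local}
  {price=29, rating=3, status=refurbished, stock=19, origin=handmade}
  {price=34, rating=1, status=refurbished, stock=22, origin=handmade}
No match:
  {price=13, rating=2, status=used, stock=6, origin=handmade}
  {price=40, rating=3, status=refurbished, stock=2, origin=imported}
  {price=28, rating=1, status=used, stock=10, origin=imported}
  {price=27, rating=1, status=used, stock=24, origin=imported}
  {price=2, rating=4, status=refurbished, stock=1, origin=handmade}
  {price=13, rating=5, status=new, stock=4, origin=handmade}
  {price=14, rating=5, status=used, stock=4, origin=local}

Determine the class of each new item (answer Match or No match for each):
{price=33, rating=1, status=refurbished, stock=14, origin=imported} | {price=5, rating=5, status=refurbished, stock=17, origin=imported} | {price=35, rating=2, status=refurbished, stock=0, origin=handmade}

One predicate separates the groups cleanly: stock ≥ 14 AND stock ≤ 22.
{price=33, rating=1, status=refurbished, stock=14, origin=imported}: stock = 14 — has this property, so Match.
{price=5, rating=5, status=refurbished, stock=17, origin=imported}: stock = 17 — has this property, so Match.
{price=35, rating=2, status=refurbished, stock=0, origin=handmade}: stock = 0 — fails this test, so No match.

Match, Match, No match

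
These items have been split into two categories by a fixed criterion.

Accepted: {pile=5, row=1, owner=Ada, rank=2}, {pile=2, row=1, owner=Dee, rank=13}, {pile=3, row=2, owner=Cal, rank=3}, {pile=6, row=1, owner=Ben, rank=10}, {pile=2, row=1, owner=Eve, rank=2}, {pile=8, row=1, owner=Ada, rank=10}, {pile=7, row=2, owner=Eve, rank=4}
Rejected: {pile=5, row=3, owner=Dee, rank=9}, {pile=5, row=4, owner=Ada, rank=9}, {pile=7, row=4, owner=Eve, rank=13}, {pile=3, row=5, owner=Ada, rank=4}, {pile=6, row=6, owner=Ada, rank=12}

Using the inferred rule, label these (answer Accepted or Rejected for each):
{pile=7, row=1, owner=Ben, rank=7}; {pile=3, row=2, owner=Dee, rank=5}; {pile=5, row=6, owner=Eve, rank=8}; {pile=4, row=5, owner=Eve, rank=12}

Accepted, Accepted, Rejected, Rejected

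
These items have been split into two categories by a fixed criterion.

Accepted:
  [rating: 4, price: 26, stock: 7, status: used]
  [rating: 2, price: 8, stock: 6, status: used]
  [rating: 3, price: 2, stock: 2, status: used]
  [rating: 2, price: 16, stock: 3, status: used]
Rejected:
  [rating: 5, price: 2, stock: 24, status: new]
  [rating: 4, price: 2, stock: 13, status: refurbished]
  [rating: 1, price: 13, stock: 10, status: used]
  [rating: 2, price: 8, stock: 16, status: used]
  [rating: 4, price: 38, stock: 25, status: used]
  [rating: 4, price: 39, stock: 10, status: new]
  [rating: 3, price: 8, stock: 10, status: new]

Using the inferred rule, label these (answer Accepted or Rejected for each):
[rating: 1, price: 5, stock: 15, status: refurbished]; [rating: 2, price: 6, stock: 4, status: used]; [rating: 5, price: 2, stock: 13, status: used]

Rejected, Accepted, Rejected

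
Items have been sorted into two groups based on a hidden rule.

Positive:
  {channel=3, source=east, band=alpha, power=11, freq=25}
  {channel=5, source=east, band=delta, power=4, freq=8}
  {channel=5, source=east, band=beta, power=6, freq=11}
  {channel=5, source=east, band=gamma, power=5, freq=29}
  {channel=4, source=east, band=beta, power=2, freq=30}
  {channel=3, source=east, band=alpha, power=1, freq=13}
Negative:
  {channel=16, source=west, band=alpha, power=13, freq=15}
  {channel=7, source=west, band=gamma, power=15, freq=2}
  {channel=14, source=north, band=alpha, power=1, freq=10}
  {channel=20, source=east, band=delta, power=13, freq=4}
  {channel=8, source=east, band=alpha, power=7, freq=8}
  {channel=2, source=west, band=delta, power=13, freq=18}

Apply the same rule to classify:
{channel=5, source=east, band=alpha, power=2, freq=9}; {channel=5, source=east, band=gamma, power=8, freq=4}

Every 'Positive' example satisfies: source is east AND channel ≤ 5. None of the 'Negative' examples do.
{channel=5, source=east, band=alpha, power=2, freq=9}: source is east, channel = 5 — has this property, so Positive.
{channel=5, source=east, band=gamma, power=8, freq=4}: source is east, channel = 5 — has this property, so Positive.

Positive, Positive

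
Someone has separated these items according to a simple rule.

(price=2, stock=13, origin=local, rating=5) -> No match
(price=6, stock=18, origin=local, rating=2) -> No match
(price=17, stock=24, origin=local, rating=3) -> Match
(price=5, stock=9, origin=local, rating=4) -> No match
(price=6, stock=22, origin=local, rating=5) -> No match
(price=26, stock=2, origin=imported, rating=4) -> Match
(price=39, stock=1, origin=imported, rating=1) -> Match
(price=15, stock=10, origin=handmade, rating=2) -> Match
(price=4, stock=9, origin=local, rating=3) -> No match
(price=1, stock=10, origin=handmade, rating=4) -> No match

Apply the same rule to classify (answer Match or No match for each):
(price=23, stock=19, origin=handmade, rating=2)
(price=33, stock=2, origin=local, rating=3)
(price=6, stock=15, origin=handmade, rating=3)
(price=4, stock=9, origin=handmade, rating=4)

All 'Match' examples share one property — price ≥ 15 — and every 'No match' example lacks it.
(price=23, stock=19, origin=handmade, rating=2): price = 23, passes → Match. (price=33, stock=2, origin=local, rating=3): price = 33, passes → Match. (price=6, stock=15, origin=handmade, rating=3): price = 6, lacks this property → No match. (price=4, stock=9, origin=handmade, rating=4): price = 4, lacks this property → No match.

Match, Match, No match, No match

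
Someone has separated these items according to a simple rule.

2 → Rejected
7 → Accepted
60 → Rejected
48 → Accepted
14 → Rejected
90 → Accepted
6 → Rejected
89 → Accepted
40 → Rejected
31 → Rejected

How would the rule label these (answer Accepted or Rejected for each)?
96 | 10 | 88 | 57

Accepted, Rejected, Accepted, Accepted

The simplest hypothesis consistent with all the labels is: digit sum ≥ 7.
96: Accepted (digit sum 9+6 = 15).
10: Rejected (digit sum 1+0 = 1).
88: Accepted (digit sum 8+8 = 16).
57: Accepted (digit sum 5+7 = 12).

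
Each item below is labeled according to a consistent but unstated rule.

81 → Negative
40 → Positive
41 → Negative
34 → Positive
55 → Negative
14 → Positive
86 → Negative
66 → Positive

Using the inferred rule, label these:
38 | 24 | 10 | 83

The rule appears to be: even AND at most 66.
38 → 38 is even, 38 ≤ 66 → Positive. 24 → 24 is even, 24 ≤ 66 → Positive. 10 → 10 is even, 10 ≤ 66 → Positive. 83 → 83 is odd, 83 > 66 → Negative.

Positive, Positive, Positive, Negative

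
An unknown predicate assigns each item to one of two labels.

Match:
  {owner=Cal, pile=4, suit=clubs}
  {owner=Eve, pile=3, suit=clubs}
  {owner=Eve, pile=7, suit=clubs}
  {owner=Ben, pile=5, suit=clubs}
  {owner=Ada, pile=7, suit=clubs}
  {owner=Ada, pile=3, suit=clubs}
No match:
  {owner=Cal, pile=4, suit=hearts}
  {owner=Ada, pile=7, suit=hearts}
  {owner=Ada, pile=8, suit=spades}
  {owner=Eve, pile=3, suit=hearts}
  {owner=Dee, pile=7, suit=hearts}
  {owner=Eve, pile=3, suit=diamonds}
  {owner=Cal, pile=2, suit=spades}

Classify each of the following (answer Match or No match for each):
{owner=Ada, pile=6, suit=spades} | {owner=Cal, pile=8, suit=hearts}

Checking candidate rules against both groups, what survives is: suit is clubs.
No match: {owner=Ada, pile=6, suit=spades}, since suit is spades. No match: {owner=Cal, pile=8, suit=hearts}, since suit is hearts.

No match, No match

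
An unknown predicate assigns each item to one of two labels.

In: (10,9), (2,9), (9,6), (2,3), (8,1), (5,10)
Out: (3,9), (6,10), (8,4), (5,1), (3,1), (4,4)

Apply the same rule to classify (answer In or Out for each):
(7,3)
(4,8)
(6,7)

Out, Out, In

The classifier is using: sum is odd.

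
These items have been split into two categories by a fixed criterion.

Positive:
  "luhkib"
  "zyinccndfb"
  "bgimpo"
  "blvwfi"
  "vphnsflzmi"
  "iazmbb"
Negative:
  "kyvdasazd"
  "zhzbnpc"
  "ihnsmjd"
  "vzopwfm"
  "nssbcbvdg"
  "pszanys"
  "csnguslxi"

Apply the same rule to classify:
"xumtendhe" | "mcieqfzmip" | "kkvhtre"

The rule appears to be: even length.
"xumtendhe": length 9 — fails this test, so Negative. "mcieqfzmip": length 10 — has this property, so Positive. "kkvhtre": length 7 — fails this test, so Negative.

Negative, Positive, Negative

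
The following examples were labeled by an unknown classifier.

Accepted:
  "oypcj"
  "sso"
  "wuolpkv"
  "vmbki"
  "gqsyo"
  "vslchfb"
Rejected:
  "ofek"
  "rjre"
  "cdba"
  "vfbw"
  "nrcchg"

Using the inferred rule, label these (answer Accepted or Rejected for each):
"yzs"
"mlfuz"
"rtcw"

Accepted, Accepted, Rejected

Rule: odd length. This holds for each 'Accepted' example and fails for each 'Rejected' one.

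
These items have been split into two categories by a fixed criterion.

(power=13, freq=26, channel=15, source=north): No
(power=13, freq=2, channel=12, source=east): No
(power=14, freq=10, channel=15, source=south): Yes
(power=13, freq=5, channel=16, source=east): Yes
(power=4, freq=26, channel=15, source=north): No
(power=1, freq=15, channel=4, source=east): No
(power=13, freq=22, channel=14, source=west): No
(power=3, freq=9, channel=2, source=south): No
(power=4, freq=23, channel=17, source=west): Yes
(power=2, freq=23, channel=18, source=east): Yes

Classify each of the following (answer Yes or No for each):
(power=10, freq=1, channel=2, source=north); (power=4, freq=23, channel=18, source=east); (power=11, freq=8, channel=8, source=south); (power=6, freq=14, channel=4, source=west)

No, Yes, No, No

A rule that fits every label: channel ≥ 15 AND freq ≤ 23 — true of each 'Yes' example, false of each 'No' one.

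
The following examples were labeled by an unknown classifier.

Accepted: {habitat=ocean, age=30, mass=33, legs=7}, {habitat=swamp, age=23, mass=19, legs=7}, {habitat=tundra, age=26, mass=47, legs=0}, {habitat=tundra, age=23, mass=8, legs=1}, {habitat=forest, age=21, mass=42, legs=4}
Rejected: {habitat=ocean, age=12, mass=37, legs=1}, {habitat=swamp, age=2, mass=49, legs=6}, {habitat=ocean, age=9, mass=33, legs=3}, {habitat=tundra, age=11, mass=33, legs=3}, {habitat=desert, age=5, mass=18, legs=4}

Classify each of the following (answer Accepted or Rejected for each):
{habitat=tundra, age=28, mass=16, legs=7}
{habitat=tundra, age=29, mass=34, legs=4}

Accepted, Accepted

The common property of the 'Accepted' items is: age ≥ 21. No 'Rejected' item has it.
{habitat=tundra, age=28, mass=16, legs=7} — age = 28, hence Accepted.
{habitat=tundra, age=29, mass=34, legs=4} — age = 29, hence Accepted.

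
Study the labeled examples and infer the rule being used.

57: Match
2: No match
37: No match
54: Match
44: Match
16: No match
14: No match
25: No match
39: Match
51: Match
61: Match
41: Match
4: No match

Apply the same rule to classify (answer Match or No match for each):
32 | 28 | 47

The distinguishing property — at least 39 — holds for all the 'Match' cases and none of the 'No match' cases.
32: No match (32 < 39). 28: No match (28 < 39). 47: Match (47 ≥ 39).

No match, No match, Match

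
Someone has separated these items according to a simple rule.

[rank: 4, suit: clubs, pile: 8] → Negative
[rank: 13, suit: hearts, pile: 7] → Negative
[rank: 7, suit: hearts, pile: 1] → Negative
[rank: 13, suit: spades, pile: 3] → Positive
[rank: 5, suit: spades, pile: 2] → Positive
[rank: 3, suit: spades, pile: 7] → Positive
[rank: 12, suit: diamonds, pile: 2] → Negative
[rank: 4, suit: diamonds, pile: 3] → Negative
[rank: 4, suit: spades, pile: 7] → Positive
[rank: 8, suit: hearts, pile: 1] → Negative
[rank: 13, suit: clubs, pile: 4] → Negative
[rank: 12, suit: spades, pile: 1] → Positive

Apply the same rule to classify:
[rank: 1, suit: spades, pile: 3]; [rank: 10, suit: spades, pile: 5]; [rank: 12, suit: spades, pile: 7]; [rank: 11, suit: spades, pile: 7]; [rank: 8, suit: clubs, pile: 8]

Positive, Positive, Positive, Positive, Negative

The pattern is that an item is 'Positive' exactly when: suit is spades.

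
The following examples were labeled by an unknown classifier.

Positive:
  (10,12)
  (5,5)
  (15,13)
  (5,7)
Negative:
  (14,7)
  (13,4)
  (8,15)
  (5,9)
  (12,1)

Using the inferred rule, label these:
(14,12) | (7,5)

Positive, Positive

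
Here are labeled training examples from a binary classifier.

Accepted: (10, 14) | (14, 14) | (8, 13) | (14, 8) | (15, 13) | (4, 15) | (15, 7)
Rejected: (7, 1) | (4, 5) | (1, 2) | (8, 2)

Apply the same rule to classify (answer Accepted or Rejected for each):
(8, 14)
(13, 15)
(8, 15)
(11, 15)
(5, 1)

One predicate separates the groups cleanly: sum ≥ 19.
(8, 14): 8+14 = 22, checks out → Accepted. (13, 15): 13+15 = 28, checks out → Accepted. (8, 15): 8+15 = 23, checks out → Accepted. (11, 15): 11+15 = 26, checks out → Accepted. (5, 1): 5+1 = 6, does not satisfy this → Rejected.

Accepted, Accepted, Accepted, Accepted, Rejected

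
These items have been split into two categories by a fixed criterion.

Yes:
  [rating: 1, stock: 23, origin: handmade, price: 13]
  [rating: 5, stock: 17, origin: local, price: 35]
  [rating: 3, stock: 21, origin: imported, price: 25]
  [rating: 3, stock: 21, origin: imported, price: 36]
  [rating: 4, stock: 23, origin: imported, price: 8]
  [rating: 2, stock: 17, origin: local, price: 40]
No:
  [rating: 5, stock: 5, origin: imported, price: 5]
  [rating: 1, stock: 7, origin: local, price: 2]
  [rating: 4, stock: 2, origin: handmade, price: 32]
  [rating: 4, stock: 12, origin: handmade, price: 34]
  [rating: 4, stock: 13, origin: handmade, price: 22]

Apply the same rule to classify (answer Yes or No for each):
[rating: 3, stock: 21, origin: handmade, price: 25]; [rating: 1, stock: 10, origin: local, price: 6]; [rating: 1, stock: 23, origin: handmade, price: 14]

Yes, No, Yes

The common property of the 'Yes' items is: stock ≥ 17. No 'No' item has it.
[rating: 3, stock: 21, origin: handmade, price: 25] — stock = 21, hence Yes. [rating: 1, stock: 10, origin: local, price: 6] — stock = 10, hence No. [rating: 1, stock: 23, origin: handmade, price: 14] — stock = 23, hence Yes.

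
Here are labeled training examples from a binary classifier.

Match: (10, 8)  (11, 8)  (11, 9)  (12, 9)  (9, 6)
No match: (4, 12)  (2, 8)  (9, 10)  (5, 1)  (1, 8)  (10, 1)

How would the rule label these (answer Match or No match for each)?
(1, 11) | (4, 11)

Every 'Match' example satisfies: first > second AND sum ≥ 15. None of the 'No match' examples do.
(1, 11): No match (1 < 11, 1+11 = 12). (4, 11): No match (4 < 11, 4+11 = 15).

No match, No match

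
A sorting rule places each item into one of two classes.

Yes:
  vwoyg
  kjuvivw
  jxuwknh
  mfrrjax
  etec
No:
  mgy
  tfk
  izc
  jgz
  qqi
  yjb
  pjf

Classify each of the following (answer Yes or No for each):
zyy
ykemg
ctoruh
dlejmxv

The common property of the 'Yes' items is: length ≥ 4. No 'No' item has it.

No, Yes, Yes, Yes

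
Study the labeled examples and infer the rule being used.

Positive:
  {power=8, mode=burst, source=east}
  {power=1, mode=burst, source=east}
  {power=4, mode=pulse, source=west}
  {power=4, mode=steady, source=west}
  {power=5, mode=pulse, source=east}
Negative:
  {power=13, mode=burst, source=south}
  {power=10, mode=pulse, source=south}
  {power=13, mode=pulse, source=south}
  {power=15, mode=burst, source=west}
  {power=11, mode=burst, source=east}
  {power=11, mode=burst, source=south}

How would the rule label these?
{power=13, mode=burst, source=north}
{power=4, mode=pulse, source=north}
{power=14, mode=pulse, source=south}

Negative, Positive, Negative

One predicate separates the groups cleanly: power ≤ 8.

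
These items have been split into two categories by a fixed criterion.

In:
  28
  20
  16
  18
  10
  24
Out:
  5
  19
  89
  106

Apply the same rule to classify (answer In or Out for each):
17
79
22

'In' ⟺ even AND at most 28.
17 — 17 is odd, 17 ≤ 28, hence Out.
79 — 79 is odd, 79 > 28, hence Out.
22 — 22 is even, 22 ≤ 28, hence In.

Out, Out, In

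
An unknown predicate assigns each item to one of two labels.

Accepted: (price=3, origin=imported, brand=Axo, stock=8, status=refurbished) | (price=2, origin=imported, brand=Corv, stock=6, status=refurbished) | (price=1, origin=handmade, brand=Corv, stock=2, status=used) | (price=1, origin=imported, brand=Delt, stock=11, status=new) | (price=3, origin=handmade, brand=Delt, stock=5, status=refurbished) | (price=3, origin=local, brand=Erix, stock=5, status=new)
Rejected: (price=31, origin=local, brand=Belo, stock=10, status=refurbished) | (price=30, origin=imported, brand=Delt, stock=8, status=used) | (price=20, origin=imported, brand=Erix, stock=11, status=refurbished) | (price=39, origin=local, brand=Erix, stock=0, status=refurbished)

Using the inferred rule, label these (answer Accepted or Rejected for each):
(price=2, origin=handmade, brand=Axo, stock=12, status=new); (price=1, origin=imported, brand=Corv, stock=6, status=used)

Accepted, Accepted

The distinguishing property — price ≤ 3 — holds for all the 'Accepted' cases and none of the 'Rejected' cases.
(price=2, origin=handmade, brand=Axo, stock=12, status=new) — price = 2, hence Accepted.
(price=1, origin=imported, brand=Corv, stock=6, status=used) — price = 1, hence Accepted.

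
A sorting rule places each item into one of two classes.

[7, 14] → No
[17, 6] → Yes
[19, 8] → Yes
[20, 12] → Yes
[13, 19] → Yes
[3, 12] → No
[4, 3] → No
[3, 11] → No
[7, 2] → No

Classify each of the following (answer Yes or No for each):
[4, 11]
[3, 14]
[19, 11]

A rule that fits every label: sum ≥ 23 — true of each 'Yes' example, false of each 'No' one.
[4, 11] → 4+11 = 15 → No. [3, 14] → 3+14 = 17 → No. [19, 11] → 19+11 = 30 → Yes.

No, No, Yes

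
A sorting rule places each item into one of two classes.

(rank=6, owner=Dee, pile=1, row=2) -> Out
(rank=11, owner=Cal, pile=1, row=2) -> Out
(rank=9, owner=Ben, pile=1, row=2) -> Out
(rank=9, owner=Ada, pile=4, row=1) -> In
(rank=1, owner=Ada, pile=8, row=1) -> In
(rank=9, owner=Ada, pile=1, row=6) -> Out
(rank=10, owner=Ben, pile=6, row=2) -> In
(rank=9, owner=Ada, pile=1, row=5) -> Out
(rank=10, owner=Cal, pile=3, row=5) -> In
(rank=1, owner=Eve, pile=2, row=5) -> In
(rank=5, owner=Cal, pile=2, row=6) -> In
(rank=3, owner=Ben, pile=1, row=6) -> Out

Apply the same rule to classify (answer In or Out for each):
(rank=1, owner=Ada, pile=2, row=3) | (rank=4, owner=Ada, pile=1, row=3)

In, Out

The classifier is using: pile ≥ 2.
(rank=1, owner=Ada, pile=2, row=3): In (pile = 2).
(rank=4, owner=Ada, pile=1, row=3): Out (pile = 1).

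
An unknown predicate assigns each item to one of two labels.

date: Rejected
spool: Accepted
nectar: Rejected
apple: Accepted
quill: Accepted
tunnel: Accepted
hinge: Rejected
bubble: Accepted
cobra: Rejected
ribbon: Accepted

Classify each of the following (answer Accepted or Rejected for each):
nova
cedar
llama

The common property of the 'Accepted' items is: has a double letter. No 'Rejected' item has it.
nova → no doubled letter → Rejected.
cedar → no doubled letter → Rejected.
llama → 'll' doubled → Accepted.

Rejected, Rejected, Accepted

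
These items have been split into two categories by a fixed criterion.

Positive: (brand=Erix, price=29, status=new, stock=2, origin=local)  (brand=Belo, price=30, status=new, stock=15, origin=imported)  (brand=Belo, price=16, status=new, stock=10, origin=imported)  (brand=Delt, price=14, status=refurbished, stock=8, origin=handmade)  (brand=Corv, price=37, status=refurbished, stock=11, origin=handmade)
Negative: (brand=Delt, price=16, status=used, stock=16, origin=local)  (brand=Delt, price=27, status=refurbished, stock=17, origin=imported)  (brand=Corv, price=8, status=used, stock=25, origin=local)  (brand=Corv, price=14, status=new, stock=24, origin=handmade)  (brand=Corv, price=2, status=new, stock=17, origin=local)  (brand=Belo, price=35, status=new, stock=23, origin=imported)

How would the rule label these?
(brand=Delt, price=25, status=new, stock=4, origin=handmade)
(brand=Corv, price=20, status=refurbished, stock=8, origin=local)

Positive, Positive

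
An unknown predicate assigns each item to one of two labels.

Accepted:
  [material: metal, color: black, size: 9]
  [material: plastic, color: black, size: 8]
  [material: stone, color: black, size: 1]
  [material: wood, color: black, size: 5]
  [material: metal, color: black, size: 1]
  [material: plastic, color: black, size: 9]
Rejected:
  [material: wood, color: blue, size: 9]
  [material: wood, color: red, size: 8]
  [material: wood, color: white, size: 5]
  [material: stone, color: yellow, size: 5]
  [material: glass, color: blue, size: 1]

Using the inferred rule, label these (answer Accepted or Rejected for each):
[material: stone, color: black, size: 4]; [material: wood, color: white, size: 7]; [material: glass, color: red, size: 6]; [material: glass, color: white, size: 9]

Accepted, Rejected, Rejected, Rejected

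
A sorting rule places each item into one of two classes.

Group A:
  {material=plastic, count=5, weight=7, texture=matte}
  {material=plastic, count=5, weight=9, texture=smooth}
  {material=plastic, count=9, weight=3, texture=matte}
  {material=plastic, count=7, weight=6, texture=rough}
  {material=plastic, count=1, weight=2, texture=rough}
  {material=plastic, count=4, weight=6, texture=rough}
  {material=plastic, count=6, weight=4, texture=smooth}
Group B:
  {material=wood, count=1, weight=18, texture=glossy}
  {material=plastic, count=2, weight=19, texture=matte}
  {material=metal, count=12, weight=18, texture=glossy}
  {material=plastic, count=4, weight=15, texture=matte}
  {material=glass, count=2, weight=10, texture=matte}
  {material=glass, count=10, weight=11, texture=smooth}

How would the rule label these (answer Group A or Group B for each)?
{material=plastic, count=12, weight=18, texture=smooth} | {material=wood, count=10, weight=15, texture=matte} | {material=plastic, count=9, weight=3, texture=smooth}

The rule appears to be: weight ≤ 9.
{material=plastic, count=12, weight=18, texture=smooth} → weight = 18 → Group B. {material=wood, count=10, weight=15, texture=matte} → weight = 15 → Group B. {material=plastic, count=9, weight=3, texture=smooth} → weight = 3 → Group A.

Group B, Group B, Group A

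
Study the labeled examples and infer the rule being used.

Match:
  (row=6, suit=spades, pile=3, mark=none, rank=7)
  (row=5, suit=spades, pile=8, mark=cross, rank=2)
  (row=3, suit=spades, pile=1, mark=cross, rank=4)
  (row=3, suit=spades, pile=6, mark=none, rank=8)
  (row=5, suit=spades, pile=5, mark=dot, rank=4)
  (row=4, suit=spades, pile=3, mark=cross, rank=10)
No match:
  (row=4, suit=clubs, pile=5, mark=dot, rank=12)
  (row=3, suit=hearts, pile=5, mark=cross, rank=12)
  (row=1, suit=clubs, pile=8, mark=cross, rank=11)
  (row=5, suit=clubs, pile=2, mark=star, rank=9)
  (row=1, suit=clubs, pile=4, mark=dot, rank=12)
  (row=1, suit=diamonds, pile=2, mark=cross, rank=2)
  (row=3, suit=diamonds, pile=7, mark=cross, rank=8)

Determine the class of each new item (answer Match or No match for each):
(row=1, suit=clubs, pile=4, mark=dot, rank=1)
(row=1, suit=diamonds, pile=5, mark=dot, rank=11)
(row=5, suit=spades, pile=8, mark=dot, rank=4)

No match, No match, Match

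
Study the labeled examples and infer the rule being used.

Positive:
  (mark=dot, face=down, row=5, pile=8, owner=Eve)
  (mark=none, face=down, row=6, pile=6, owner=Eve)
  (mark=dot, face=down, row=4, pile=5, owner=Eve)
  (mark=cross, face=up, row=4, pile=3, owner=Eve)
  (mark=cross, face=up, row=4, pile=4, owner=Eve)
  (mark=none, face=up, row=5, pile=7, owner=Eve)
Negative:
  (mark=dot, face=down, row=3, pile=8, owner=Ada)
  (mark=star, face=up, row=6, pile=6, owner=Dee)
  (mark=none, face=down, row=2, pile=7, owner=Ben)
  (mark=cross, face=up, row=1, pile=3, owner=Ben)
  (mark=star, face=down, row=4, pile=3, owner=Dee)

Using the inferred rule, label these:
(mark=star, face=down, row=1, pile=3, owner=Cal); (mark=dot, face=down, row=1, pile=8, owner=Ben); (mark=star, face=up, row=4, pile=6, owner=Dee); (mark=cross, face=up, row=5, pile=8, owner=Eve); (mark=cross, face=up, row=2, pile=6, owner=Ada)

Negative, Negative, Negative, Positive, Negative

All 'Positive' examples share one property — owner is Eve — and every 'Negative' example lacks it.
Negative: (mark=star, face=down, row=1, pile=3, owner=Cal), since owner is Cal. Negative: (mark=dot, face=down, row=1, pile=8, owner=Ben), since owner is Ben. Negative: (mark=star, face=up, row=4, pile=6, owner=Dee), since owner is Dee. Positive: (mark=cross, face=up, row=5, pile=8, owner=Eve), since owner is Eve. Negative: (mark=cross, face=up, row=2, pile=6, owner=Ada), since owner is Ada.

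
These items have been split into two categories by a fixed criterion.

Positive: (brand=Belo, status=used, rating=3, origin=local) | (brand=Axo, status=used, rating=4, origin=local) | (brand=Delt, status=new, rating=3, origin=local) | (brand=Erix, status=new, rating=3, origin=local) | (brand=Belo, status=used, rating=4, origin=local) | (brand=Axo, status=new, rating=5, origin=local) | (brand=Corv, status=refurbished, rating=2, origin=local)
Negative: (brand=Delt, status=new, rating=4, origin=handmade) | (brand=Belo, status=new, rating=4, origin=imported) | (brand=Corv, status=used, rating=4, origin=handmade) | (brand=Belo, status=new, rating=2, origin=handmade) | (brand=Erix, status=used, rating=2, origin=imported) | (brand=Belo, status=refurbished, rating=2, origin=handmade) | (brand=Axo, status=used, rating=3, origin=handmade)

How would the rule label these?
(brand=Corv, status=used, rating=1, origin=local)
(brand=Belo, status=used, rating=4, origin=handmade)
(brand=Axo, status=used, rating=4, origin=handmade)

Positive, Negative, Negative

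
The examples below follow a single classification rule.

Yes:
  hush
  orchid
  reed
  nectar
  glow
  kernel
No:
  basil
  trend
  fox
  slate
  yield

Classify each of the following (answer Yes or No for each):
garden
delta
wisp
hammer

Every 'Yes' example satisfies: even length. None of the 'No' examples do.

Yes, No, Yes, Yes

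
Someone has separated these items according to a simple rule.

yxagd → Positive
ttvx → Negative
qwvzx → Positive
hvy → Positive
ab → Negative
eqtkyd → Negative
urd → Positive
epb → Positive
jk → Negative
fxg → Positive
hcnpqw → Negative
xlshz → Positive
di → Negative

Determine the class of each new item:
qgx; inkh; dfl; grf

The common property of the 'Positive' items is: odd length. No 'Negative' item has it.
qgx → length 3 → Positive.
inkh → length 4 → Negative.
dfl → length 3 → Positive.
grf → length 3 → Positive.

Positive, Negative, Positive, Positive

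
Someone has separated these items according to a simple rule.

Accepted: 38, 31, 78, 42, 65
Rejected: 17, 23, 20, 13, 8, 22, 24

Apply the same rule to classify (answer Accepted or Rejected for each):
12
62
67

'Accepted' ⟺ at least 31.
12 → 12 < 31 → Rejected. 62 → 62 ≥ 31 → Accepted. 67 → 67 ≥ 31 → Accepted.

Rejected, Accepted, Accepted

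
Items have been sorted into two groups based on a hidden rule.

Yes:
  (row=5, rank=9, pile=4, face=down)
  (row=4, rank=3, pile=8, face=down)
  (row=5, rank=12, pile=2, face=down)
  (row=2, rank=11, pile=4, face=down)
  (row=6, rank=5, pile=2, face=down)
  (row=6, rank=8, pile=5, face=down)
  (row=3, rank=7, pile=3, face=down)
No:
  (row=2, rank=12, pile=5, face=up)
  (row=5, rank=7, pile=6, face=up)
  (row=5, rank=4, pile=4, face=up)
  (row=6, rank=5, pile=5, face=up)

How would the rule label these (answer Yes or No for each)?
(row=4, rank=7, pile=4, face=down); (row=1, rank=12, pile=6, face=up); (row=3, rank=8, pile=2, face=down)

Yes, No, Yes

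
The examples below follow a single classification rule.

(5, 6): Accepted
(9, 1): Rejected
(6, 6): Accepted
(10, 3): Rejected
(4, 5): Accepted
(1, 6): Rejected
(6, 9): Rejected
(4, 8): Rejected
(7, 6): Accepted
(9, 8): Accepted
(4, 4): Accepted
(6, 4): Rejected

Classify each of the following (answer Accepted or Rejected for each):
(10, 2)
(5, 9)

The common property of the 'Accepted' items is: |first − second| ≤ 1. No 'Rejected' item has it.
(10, 2): |10−2| = 8, doesn't qualify → Rejected.
(5, 9): |5−9| = 4, doesn't qualify → Rejected.

Rejected, Rejected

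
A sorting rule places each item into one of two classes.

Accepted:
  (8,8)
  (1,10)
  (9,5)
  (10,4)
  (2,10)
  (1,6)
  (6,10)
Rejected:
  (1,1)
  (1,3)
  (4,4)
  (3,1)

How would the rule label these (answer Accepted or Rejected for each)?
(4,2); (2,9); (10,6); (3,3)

The common property of the 'Accepted' items is: max ≥ 5. No 'Rejected' item has it.
Rejected: (4,2), since max 4.
Accepted: (2,9), since max 9.
Accepted: (10,6), since max 10.
Rejected: (3,3), since max 3.

Rejected, Accepted, Accepted, Rejected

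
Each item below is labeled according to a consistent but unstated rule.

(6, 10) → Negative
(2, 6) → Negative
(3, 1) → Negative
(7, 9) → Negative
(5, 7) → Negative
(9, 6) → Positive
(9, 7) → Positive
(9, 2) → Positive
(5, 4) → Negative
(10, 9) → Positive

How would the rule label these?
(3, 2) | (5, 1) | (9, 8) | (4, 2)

Negative, Negative, Positive, Negative

Rule: first ≥ 9. This holds for each 'Positive' example and fails for each 'Negative' one.
(3, 2): first 3, fails this test → Negative.
(5, 1): first 5, fails this test → Negative.
(9, 8): first 9, checks out → Positive.
(4, 2): first 4, fails this test → Negative.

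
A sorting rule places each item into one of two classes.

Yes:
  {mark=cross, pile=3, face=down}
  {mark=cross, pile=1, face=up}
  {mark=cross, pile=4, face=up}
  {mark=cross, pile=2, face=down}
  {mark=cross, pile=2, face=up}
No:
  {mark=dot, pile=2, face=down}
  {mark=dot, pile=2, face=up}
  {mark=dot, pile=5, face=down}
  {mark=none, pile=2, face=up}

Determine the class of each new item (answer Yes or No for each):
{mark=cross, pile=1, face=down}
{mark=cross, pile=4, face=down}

The rule appears to be: mark is cross.
Yes: {mark=cross, pile=1, face=down}, since mark is cross. Yes: {mark=cross, pile=4, face=down}, since mark is cross.

Yes, Yes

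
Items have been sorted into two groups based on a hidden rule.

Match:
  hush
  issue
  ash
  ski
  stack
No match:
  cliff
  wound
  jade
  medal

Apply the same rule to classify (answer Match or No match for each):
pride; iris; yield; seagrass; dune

'Match' ⟺ contains 's'.
pride: no 's', fails the rule → No match. iris: has 's', matches → Match. yield: no 's', fails the rule → No match. seagrass: has 's', matches → Match. dune: no 's', fails the rule → No match.

No match, Match, No match, Match, No match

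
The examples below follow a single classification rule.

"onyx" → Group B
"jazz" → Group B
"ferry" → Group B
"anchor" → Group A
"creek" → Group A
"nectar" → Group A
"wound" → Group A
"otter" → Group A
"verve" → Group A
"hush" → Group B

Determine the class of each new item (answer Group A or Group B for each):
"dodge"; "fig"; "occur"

Group A, Group B, Group A

The classifier is using: has ≥ 2 vowels.
"dodge": Group A (2 vowels). "fig": Group B (1 vowel). "occur": Group A (2 vowels).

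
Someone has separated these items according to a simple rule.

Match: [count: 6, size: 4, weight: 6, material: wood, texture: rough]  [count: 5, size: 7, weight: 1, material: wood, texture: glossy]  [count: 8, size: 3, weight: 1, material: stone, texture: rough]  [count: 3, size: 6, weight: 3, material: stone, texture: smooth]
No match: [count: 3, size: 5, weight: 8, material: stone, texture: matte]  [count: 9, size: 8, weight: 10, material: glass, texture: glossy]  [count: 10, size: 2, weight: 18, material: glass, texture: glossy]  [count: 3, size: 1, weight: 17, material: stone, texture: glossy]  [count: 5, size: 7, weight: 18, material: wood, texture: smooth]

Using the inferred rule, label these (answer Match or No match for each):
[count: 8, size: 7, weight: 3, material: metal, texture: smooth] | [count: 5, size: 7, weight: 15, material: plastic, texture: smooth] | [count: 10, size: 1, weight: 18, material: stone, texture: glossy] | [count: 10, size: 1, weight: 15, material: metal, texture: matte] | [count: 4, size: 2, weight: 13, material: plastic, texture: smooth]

Match, No match, No match, No match, No match

The rule appears to be: weight ≤ 6.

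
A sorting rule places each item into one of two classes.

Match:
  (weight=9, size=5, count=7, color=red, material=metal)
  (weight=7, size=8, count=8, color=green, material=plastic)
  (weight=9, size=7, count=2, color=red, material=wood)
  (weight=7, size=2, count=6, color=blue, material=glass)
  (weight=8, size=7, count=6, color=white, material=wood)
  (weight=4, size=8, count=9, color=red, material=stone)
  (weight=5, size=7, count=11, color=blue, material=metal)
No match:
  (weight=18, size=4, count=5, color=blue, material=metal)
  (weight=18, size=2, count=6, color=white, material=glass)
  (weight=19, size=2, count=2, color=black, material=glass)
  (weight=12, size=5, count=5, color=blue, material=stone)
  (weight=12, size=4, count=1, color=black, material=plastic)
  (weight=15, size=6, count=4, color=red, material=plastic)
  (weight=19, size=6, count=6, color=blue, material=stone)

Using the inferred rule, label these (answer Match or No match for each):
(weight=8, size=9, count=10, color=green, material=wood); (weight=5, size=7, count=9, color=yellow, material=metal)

Match, Match

Rule: weight ≤ 9. This holds for each 'Match' example and fails for each 'No match' one.
(weight=8, size=9, count=10, color=green, material=wood): weight = 8 — checks out, so Match.
(weight=5, size=7, count=9, color=yellow, material=metal): weight = 5 — checks out, so Match.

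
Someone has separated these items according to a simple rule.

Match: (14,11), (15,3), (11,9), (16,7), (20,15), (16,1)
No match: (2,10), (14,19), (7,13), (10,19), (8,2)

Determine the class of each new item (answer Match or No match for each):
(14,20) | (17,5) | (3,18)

Rule: first > second AND second is odd. This holds for each 'Match' example and fails for each 'No match' one.

No match, Match, No match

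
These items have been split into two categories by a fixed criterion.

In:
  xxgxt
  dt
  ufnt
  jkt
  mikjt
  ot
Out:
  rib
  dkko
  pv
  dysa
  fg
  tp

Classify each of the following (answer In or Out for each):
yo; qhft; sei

Out, In, Out

The simplest hypothesis consistent with all the labels is: ends with 't'.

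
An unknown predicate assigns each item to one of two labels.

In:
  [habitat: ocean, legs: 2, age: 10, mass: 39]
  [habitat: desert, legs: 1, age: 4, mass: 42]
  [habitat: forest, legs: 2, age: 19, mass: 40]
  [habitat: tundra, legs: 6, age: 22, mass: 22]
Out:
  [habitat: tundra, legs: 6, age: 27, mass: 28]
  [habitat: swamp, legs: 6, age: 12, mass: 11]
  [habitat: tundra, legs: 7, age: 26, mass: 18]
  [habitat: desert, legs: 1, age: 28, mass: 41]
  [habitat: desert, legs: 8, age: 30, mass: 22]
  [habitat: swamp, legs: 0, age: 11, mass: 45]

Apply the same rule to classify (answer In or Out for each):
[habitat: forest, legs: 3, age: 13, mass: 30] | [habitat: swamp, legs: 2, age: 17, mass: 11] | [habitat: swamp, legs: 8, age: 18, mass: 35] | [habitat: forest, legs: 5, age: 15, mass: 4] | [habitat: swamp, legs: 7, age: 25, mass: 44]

In, Out, Out, In, Out

One predicate separates the groups cleanly: habitat is not swamp AND age ≤ 22.
[habitat: forest, legs: 3, age: 13, mass: 30]: habitat is forest, age = 13, qualifies → In. [habitat: swamp, legs: 2, age: 17, mass: 11]: habitat is swamp, age = 17, does not fit → Out. [habitat: swamp, legs: 8, age: 18, mass: 35]: habitat is swamp, age = 18, does not fit → Out. [habitat: forest, legs: 5, age: 15, mass: 4]: habitat is forest, age = 15, qualifies → In. [habitat: swamp, legs: 7, age: 25, mass: 44]: habitat is swamp, age = 25, does not fit → Out.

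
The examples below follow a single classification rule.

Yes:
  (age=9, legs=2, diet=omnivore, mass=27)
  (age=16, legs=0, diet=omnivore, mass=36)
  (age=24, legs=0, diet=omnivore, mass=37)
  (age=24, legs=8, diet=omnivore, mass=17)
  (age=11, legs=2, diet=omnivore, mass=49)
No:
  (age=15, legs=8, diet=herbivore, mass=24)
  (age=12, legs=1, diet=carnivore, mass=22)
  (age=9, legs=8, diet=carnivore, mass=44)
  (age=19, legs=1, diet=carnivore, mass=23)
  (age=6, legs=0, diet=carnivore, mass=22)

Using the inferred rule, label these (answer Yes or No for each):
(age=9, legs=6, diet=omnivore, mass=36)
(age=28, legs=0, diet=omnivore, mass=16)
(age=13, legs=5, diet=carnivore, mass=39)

Checking candidate rules against both groups, what survives is: diet is omnivore.
(age=9, legs=6, diet=omnivore, mass=36): diet is omnivore, passes → Yes. (age=28, legs=0, diet=omnivore, mass=16): diet is omnivore, passes → Yes. (age=13, legs=5, diet=carnivore, mass=39): diet is carnivore, does not fit → No.

Yes, Yes, No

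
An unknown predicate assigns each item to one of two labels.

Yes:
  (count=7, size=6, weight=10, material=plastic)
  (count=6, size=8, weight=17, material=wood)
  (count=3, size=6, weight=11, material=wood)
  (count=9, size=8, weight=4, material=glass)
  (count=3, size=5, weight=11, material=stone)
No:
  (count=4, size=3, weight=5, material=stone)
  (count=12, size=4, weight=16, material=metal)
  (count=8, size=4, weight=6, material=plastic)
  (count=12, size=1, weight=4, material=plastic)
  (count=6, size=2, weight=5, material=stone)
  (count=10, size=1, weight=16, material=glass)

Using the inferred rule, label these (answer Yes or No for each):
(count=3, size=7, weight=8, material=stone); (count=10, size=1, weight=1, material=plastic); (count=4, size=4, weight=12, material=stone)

Yes, No, No

The pattern is that an item is 'Yes' exactly when: size ≥ 5.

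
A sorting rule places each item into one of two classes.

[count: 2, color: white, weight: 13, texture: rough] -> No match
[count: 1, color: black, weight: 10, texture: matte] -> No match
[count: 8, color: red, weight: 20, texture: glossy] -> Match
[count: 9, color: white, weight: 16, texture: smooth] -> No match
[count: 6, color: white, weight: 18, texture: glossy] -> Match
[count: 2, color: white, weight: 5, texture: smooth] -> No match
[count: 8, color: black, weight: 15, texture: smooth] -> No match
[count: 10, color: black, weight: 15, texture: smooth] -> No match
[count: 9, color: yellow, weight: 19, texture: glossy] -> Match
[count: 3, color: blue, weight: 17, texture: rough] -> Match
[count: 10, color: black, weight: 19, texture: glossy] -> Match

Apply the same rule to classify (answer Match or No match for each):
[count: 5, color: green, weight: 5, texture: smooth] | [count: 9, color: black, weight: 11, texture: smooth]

No match, No match

Rule: weight ≥ 17. This holds for each 'Match' example and fails for each 'No match' one.
[count: 5, color: green, weight: 5, texture: smooth]: weight = 5, does not fit → No match.
[count: 9, color: black, weight: 11, texture: smooth]: weight = 11, does not fit → No match.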